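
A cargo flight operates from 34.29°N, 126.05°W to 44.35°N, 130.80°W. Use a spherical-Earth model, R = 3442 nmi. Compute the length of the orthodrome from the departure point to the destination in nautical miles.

643 nmi

cos σ = sin φ₁ sin φ₂ + cos φ₁ cos φ₂ cos Δλ
      = sin(34.29°)sin(44.35°) + cos(34.29°)cos(44.35°)cos(-4.75°) = 0.9826
σ = 10.705° → d = Rσ = 3442·0.18684 = 643 nmi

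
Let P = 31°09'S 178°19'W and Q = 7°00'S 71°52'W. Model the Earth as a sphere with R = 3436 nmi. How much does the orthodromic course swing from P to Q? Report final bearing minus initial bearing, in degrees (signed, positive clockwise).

Initial bearing θ₁ = atan2(sin Δλ cos φ₂, cos φ₁ sin φ₂ − sin φ₁ cos φ₂ cos Δλ) = 104.70°
Final bearing θ₂ = (initial bearing from the destination back to the start) + 180° = 56.51°
Δθ = θ₂ − θ₁ = -48.2°

-48.2°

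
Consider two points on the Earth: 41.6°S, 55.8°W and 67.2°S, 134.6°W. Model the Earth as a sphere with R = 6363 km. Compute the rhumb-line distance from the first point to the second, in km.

5646 km

Δψ = ln[tan(π/4+φ₂/2)/tan(π/4+φ₁/2)] = -0.8015;  Δφ = -0.4468 rad,  Δλ = -1.3753 rad
q = Δφ/Δψ = 0.5575
d = R·√(Δφ² + q²Δλ²) = 6363·0.88739 = 5646 km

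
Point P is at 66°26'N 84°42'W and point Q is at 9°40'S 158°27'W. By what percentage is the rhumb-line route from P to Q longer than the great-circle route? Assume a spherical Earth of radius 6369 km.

2.4%

Great circle: σ = 1.6144 rad → d_gc = Rσ = 10282.3 km
Rhumb: Δφ = -1.3282, Δλ = -1.2872, Δψ = -1.7368, q = Δφ/Δψ = 0.7647 → d_rh = R√(Δφ²+q²Δλ²) = 10529.2 km
Excess = (10529.2 − 10282.3) / 10282.3 = 246.9 / 10282.3 = 2.40% ≈ 2.4%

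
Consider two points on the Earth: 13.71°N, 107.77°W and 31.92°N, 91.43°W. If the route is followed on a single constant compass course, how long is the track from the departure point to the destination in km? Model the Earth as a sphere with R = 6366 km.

Rhumb course C = atan2(Δλ, Δψ) with Δψ = ln[tan(π/4+φ₂/2)/tan(π/4+φ₁/2)] = +0.3468, Δλ = +0.2852 → C = 39.43°
d = R·|Δφ| / |cos C| = 6366·0.31782 / 0.77237 = 2620 km

2620 km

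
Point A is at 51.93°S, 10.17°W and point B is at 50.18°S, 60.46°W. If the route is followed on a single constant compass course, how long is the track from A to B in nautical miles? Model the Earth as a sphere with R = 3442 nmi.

Rhumb course C = atan2(Δλ, Δψ) with Δψ = ln[tan(π/4+φ₂/2)/tan(π/4+φ₁/2)] = +0.0486, Δλ = -0.8777 → C = 273.17°
d = R·|Δφ| / |cos C| = 3442·0.03054 / 0.05528 = 1902 nmi

1902 nmi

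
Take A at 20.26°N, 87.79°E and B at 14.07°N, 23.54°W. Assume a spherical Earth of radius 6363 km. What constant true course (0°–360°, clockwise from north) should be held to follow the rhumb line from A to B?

266.7°

Δψ = ln[tan(π/4+φ₂/2)/tan(π/4+φ₁/2)] = -0.1131
Δλ = -1.9431 rad (taken the short way round)
course = atan2(Δλ, Δψ) = 266.67°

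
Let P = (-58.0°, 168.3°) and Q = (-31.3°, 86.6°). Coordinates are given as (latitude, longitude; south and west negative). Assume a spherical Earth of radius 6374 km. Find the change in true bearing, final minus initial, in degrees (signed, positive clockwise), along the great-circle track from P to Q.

At departure: θ₁ = atan2(sin Δλ cos φ₂, cos φ₁ sin φ₂ − sin φ₁ cos φ₂ cos Δλ) = 258.59°
At arrival: θ₂ = atan2(sin Δλ cos φ₁, −cos φ₂ sin φ₁ + sin φ₂ cos φ₁ cos Δλ) = 322.56°
Δθ = θ₂ − θ₁ = +64.0°

+64.0°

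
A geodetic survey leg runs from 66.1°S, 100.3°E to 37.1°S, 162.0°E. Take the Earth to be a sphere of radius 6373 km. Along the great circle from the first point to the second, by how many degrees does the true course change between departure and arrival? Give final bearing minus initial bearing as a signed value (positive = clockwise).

Initial bearing θ₁ = atan2(sin Δλ cos φ₂, cos φ₁ sin φ₂ − sin φ₁ cos φ₂ cos Δλ) = 81.79°
Final bearing θ₂ = (initial bearing from the destination back to the start) + 180° = 30.18°
Δθ = θ₂ − θ₁ = -51.6°

-51.6°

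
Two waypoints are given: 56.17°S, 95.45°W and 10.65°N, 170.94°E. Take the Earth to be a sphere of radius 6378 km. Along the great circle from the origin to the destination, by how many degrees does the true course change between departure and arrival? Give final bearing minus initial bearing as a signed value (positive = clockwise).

Initial bearing θ₁ = atan2(sin Δλ cos φ₂, cos φ₁ sin φ₂ − sin φ₁ cos φ₂ cos Δλ) = 273.00°
Final bearing θ₂ = (initial bearing from the destination back to the start) + 180° = 325.55°
Δθ = θ₂ − θ₁ = +52.5°

+52.5°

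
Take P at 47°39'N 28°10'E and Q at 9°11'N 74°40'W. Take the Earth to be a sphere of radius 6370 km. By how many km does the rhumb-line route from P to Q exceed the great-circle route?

449 km

Great circle: cos σ = sin φ₁ sin φ₂ + cos φ₁ cos φ₂ cos Δλ,  σ = 1.6006 rad → d_gc = 10195.6 km
Rhumb line: Δψ = -0.7874, q = Δφ/Δψ = 0.8526, d_rh = R√(Δφ²+q²Δλ²) = 10644.9 km
Excess = 10644.9 − 10195.6 = 449.3 ≈ 449 km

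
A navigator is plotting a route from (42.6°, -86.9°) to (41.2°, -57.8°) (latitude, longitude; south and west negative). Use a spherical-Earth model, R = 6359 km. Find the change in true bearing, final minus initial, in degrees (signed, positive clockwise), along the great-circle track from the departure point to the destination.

+19.7°

Initial bearing θ₁ = atan2(sin Δλ cos φ₂, cos φ₁ sin φ₂ − sin φ₁ cos φ₂ cos Δλ) = 83.78°
Final bearing θ₂ = (initial bearing from the destination back to the start) + 180° = 103.45°
Δθ = θ₂ − θ₁ = +19.7°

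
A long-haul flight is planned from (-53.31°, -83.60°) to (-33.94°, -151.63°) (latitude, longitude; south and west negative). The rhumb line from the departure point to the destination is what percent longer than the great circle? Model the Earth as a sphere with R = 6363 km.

3.1%

Great circle: σ = 0.8852 rad → d_gc = Rσ = 5632.4 km
Rhumb: Δφ = +0.3381, Δλ = -1.1873, Δψ = +0.4735, q = Δφ/Δψ = 0.7140 → d_rh = R√(Δφ²+q²Δλ²) = 5807.7 km
Excess = (5807.7 − 5632.4) / 5632.4 = 175.3 / 5632.4 = 3.11% ≈ 3.1%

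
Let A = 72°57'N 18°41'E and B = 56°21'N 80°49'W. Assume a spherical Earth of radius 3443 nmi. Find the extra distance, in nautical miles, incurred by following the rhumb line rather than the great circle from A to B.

Great circle: cos σ = sin φ₁ sin φ₂ + cos φ₁ cos φ₂ cos Δλ,  σ = 0.6935 rad → d_gc = 2387.6 nmi
Rhumb line: Δψ = -0.7018, q = Δφ/Δψ = 0.4128, d_rh = R√(Δφ²+q²Δλ²) = 2662.4 nmi
Excess = 2662.4 − 2387.6 = 274.8 ≈ 275 nmi

275 nmi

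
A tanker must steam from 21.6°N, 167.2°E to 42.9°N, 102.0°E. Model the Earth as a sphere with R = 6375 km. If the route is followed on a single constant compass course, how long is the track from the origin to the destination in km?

Rhumb course C = atan2(Δλ, Δψ) with Δψ = ln[tan(π/4+φ₂/2)/tan(π/4+φ₁/2)] = +0.4442, Δλ = -1.1380 → C = 291.32°
d = R·|Δφ| / |cos C| = 6375·0.37176 / 0.36363 = 6517 km

6517 km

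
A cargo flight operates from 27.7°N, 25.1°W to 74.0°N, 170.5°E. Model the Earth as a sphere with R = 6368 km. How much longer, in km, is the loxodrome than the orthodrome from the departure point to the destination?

2711 km

Great circle: cos σ = sin φ₁ sin φ₂ + cos φ₁ cos φ₂ cos Δλ,  σ = 1.3574 rad → d_gc = 8643.9 km
Rhumb line: Δψ = +1.4588, q = Δφ/Δψ = 0.5539, d_rh = R√(Δφ²+q²Δλ²) = 11354.6 km
Excess = 11354.6 − 8643.9 = 2710.7 ≈ 2711 km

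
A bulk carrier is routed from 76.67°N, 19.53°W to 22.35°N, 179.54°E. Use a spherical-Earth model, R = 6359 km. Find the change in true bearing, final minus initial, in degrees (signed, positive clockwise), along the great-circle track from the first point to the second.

-157.8°

At departure: θ₁ = atan2(sin Δλ cos φ₂, cos φ₁ sin φ₂ − sin φ₁ cos φ₂ cos Δλ) = 342.15°
At arrival: θ₂ = atan2(sin Δλ cos φ₁, −cos φ₂ sin φ₁ + sin φ₂ cos φ₁ cos Δλ) = 184.38°
Δθ = θ₂ − θ₁ = -157.8°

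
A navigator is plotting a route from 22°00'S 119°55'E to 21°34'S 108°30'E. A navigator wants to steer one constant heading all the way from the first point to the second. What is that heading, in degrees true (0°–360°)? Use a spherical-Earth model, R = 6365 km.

Δψ = ln[tan(π/4+φ₂/2)/tan(π/4+φ₁/2)] = +0.0081
Δλ = -0.1993 rad (taken the short way round)
course = atan2(Δλ, Δψ) = 272.34°

272.3°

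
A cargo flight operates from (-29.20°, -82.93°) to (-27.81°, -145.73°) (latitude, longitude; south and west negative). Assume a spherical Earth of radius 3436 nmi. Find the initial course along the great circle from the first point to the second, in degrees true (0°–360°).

N = sin Δλ·cos φ₂ = -0.7867;  D = cos φ₁ sin φ₂ − sin φ₁ cos φ₂ cos Δλ = -0.2100
initial course = atan2(N, D) = 255.05°

255.1°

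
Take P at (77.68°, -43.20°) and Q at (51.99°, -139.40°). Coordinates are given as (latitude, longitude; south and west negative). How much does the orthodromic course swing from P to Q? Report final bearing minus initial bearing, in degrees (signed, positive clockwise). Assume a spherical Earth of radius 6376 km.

-92.0°

Initial bearing θ₁ = atan2(sin Δλ cos φ₂, cos φ₁ sin φ₂ − sin φ₁ cos φ₂ cos Δλ) = 290.84°
Final bearing θ₂ = (initial bearing from the destination back to the start) + 180° = 198.89°
Δθ = θ₂ − θ₁ = -92.0°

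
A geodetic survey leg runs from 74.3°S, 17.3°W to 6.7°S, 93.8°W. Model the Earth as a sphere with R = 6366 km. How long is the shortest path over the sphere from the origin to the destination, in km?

8880 km

cos σ = sin φ₁ sin φ₂ + cos φ₁ cos φ₂ cos Δλ
      = sin(-74.30°)sin(-6.70°) + cos(-74.30°)cos(-6.70°)cos(-76.50°) = 0.1751
σ = 79.918° → d = Rσ = 6366·1.39483 = 8880 km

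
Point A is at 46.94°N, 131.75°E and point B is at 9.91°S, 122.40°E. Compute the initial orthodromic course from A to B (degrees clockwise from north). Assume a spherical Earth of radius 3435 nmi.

190.9°

N = sin Δλ·cos φ₂ = -0.1600;  D = cos φ₁ sin φ₂ − sin φ₁ cos φ₂ cos Δλ = -0.8277
initial course = atan2(N, D) = 190.94°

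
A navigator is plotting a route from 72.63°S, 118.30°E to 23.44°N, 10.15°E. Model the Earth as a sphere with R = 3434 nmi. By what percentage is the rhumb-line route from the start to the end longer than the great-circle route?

Great circle: σ = 2.0544 rad → d_gc = Rσ = 7054.8 nmi
Rhumb: Δφ = +1.6767, Δλ = -1.8876, Δψ = +2.2999, q = Δφ/Δψ = 0.7290 → d_rh = R√(Δφ²+q²Δλ²) = 7448.8 nmi
Excess = (7448.8 − 7054.8) / 7054.8 = 394.0 / 7054.8 = 5.58% ≈ 5.6%

5.6%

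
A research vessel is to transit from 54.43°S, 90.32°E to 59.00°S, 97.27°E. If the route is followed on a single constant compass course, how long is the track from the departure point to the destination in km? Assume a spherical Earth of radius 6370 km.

Δψ = ln[tan(π/4+φ₂/2)/tan(π/4+φ₁/2)] = -0.1456;  Δφ = -0.0798 rad,  Δλ = +0.1213 rad
q = Δφ/Δψ = 0.5480
d = R·√(Δφ² + q²Δλ²) = 6370·0.10383 = 661 km

661 km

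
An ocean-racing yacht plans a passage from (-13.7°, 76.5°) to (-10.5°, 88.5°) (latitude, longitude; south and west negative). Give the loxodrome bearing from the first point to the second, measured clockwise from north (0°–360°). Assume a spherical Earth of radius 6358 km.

Meridional parts: M(φ₁)=-0.2414, M(φ₂)=-0.1843 → ΔM = +0.0571;  Δλ = +0.2094 rad
tan C = Δλ / ΔM = +3.6662 → C = 74.74°

74.7°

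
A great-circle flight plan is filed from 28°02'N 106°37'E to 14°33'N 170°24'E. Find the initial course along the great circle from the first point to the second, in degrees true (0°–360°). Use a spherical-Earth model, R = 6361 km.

θ = atan2( sin Δλ·cos φ₂ ,  cos φ₁ sin φ₂ − sin φ₁ cos φ₂ cos Δλ )
  = atan2(+0.8684, +0.0208) = 88.63°

88.6°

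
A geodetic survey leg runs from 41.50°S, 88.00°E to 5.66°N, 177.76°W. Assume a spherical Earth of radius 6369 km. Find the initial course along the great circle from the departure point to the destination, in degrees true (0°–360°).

88.6°

θ = atan2( sin Δλ·cos φ₂ ,  cos φ₁ sin φ₂ − sin φ₁ cos φ₂ cos Δλ )
  = atan2(+0.9924, +0.0251) = 88.55°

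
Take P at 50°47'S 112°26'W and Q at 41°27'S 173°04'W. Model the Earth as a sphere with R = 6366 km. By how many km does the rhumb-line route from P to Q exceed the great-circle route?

Great circle: cos σ = sin φ₁ sin φ₂ + cos φ₁ cos φ₂ cos Δλ,  σ = 0.7299 rad → d_gc = 4646.3 km
Rhumb line: Δψ = +0.2358, q = Δφ/Δψ = 0.6908, d_rh = R√(Δφ²+q²Δλ²) = 4767.7 km
Excess = 4767.7 − 4646.3 = 121.4 ≈ 121 km

121 km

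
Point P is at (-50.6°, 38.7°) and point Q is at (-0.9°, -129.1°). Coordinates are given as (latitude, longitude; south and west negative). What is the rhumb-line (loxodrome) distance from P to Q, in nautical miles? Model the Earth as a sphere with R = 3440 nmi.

Rhumb course C = atan2(Δλ, Δψ) with Δψ = ln[tan(π/4+φ₂/2)/tan(π/4+φ₁/2)] = +1.0114, Δλ = -2.9287 → C = 289.05°
d = R·|Δφ| / |cos C| = 3440·0.86743 / 0.32642 = 9141 nmi

9141 nmi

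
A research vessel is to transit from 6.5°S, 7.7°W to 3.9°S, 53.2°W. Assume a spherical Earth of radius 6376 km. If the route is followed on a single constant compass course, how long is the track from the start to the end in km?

Δψ = ln[tan(π/4+φ₂/2)/tan(π/4+φ₁/2)] = +0.0456;  Δφ = +0.0454 rad,  Δλ = -0.7941 rad
q = Δφ/Δψ = 0.9958
d = R·√(Δφ² + q²Δλ²) = 6376·0.79209 = 5050 km

5050 km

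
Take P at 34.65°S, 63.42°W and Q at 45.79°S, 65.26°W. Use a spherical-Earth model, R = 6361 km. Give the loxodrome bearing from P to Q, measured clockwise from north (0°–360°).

187.2°

Δψ = ln[tan(π/4+φ₂/2)/tan(π/4+φ₁/2)] = -0.2556
Δλ = -0.0321 rad (taken the short way round)
course = atan2(Δλ, Δψ) = 187.16°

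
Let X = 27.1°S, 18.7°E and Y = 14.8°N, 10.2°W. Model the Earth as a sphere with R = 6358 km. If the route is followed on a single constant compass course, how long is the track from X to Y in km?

5597 km

Δψ = ln[tan(π/4+φ₂/2)/tan(π/4+φ₁/2)] = +0.7529;  Δφ = +0.7313 rad,  Δλ = -0.5044 rad
q = Δφ/Δψ = 0.9713
d = R·√(Δφ² + q²Δλ²) = 6358·0.88023 = 5597 km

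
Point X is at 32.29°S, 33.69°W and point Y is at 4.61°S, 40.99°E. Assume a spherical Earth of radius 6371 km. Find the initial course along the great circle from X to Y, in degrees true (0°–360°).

N = sin Δλ·cos φ₂ = +0.9613;  D = cos φ₁ sin φ₂ − sin φ₁ cos φ₂ cos Δλ = +0.0727
initial course = atan2(N, D) = 85.67°

85.7°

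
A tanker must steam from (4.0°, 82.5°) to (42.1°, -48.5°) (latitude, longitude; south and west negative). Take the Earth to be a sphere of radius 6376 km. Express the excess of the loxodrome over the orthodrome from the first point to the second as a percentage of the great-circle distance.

Great circle: σ = 2.0251 rad → d_gc = Rσ = 12912.0 km
Rhumb: Δφ = +0.6650, Δλ = -2.2864, Δψ = +0.7416, q = Δφ/Δψ = 0.8966 → d_rh = R√(Δφ²+q²Δλ²) = 13741.2 km
Excess = (13741.2 − 12912.0) / 12912.0 = 829.2 / 12912.0 = 6.42% ≈ 6.4%

6.4%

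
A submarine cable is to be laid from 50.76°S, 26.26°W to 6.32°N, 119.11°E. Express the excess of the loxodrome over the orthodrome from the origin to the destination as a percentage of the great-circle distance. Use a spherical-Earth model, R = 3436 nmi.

Great circle: σ = 2.2175 rad → d_gc = Rσ = 7619.5 nmi
Rhumb: Δφ = +0.9962, Δλ = +2.5372, Δψ = +1.1420, q = Δφ/Δψ = 0.8723 → d_rh = R√(Δφ²+q²Δλ²) = 8339.8 nmi
Excess = (8339.8 − 7619.5) / 7619.5 = 720.3 / 7619.5 = 9.453% ≈ 9.5%

9.5%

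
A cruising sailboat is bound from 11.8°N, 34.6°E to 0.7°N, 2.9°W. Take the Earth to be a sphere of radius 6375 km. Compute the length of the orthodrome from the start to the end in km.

cos σ = sin φ₁ sin φ₂ + cos φ₁ cos φ₂ cos Δλ
      = sin(11.80°)sin(0.70°) + cos(11.80°)cos(0.70°)cos(-37.50°) = 0.7790
σ = 38.828° → d = Rσ = 6375·0.67768 = 4320 km

4320 km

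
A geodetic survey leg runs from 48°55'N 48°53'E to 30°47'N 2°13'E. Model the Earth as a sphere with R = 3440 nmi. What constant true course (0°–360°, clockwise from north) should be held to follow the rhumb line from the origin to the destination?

242.9°

Meridional parts: M(φ₁)=+0.9816, M(φ₂)=+0.5652 → ΔM = -0.4164;  Δλ = -0.8145 rad
tan C = Δλ / ΔM = +1.9558 → C = 242.92°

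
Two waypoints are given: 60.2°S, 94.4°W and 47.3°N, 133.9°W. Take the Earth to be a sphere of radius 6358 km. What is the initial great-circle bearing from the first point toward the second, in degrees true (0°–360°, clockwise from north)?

θ = atan2( sin Δλ·cos φ₂ ,  cos φ₁ sin φ₂ − sin φ₁ cos φ₂ cos Δλ )
  = atan2(-0.4314, +0.8193) = 332.23°

332.2°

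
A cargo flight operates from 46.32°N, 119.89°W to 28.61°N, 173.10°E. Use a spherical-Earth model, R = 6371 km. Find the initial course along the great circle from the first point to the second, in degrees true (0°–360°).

275.8°

N = sin Δλ·cos φ₂ = -0.8082;  D = cos φ₁ sin φ₂ − sin φ₁ cos φ₂ cos Δλ = +0.0827
initial course = atan2(N, D) = 275.84°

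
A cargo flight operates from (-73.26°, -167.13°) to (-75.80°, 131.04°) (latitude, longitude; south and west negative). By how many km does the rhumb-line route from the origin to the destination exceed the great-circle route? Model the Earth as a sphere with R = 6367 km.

83 km

Great circle: cos σ = sin φ₁ sin φ₂ + cos φ₁ cos φ₂ cos Δλ,  σ = 0.2776 rad → d_gc = 1767.4 km
Rhumb line: Δψ = -0.1666, q = Δφ/Δψ = 0.2661, d_rh = R√(Δφ²+q²Δλ²) = 1850.3 km
Excess = 1850.3 − 1767.4 = 82.9 ≈ 83 km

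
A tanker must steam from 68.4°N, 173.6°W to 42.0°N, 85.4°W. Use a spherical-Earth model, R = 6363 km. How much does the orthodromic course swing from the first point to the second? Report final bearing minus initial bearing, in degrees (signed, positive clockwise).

+78.5°

Initial bearing θ₁ = atan2(sin Δλ cos φ₂, cos φ₁ sin φ₂ − sin φ₁ cos φ₂ cos Δλ) = 73.17°
Final bearing θ₂ = (initial bearing from the destination back to the start) + 180° = 151.70°
Δθ = θ₂ − θ₁ = +78.5°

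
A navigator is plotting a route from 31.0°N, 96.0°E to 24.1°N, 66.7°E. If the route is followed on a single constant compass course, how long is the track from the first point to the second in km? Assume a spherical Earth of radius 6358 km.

Δψ = ln[tan(π/4+φ₂/2)/tan(π/4+φ₁/2)] = -0.1360;  Δφ = -0.1204 rad,  Δλ = -0.5114 rad
q = Δφ/Δψ = 0.8858
d = R·√(Δφ² + q²Δλ²) = 6358·0.46871 = 2980 km

2980 km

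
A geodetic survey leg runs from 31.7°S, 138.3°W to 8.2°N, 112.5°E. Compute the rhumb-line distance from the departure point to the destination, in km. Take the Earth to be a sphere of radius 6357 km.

12414 km

Δψ = ln[tan(π/4+φ₂/2)/tan(π/4+φ₁/2)] = +0.7275;  Δφ = +0.6964 rad,  Δλ = -1.9059 rad
q = Δφ/Δψ = 0.9573
d = R·√(Δφ² + q²Δλ²) = 6357·1.95283 = 12414 km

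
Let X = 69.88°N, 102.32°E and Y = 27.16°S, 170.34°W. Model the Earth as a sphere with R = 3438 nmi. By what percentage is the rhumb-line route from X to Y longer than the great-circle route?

2.8%

Great circle: σ = 1.9981 rad → d_gc = Rσ = 6869.5 nmi
Rhumb: Δφ = -1.6937, Δλ = +1.5244, Δψ = -2.2222, q = Δφ/Δψ = 0.7622 → d_rh = R√(Δφ²+q²Δλ²) = 7061.2 nmi
Excess = (7061.2 − 6869.5) / 6869.5 = 191.7 / 6869.5 = 2.79% ≈ 2.8%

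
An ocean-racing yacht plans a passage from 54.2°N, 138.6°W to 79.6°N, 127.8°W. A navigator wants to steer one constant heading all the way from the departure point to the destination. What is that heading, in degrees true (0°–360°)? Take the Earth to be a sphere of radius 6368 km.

Meridional parts: M(φ₁)=+1.1301, M(φ₂)=+2.3968 → ΔM = +1.2667;  Δλ = +0.1885 rad
tan C = Δλ / ΔM = +0.1488 → C = 8.46°

8.5°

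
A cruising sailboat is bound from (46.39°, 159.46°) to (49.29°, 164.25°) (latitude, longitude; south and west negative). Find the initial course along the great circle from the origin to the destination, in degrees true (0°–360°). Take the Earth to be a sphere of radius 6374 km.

46.2°

θ = atan2( sin Δλ·cos φ₂ ,  cos φ₁ sin φ₂ − sin φ₁ cos φ₂ cos Δλ )
  = atan2(+0.0545, +0.0522) = 46.19°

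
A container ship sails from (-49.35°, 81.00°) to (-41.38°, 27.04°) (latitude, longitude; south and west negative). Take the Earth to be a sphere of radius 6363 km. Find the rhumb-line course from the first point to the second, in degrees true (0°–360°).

281.9°

Meridional parts: M(φ₁)=-0.9932, M(φ₂)=-0.7947 → ΔM = +0.1985;  Δλ = -0.9418 rad
tan C = Δλ / ΔM = -4.7451 → C = 281.90°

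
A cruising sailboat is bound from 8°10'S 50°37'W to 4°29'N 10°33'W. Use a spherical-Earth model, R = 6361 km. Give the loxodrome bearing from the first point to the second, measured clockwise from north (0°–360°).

Δψ = ln[tan(π/4+φ₂/2)/tan(π/4+φ₁/2)] = +0.2213
Δλ = +0.6993 rad (taken the short way round)
course = atan2(Δλ, Δψ) = 72.44°

72.4°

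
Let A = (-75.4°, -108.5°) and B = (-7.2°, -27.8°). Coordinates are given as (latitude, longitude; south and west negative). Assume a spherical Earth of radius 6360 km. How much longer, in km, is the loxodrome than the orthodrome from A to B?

Great circle: cos σ = sin φ₁ sin φ₂ + cos φ₁ cos φ₂ cos Δλ,  σ = 1.4084 rad → d_gc = 8957.32 km
Rhumb line: Δψ = +1.9289, q = Δφ/Δψ = 0.6171, d_rh = R√(Δφ²+q²Δλ²) = 9373.78 km
Excess = 9373.78 − 8957.32 = 416.46 ≈ 416 km

416 km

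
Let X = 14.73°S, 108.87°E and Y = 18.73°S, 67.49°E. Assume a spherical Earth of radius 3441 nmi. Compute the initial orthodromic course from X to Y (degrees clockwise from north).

N = sin Δλ·cos φ₂ = -0.6260;  D = cos φ₁ sin φ₂ − sin φ₁ cos φ₂ cos Δλ = -0.1299
initial course = atan2(N, D) = 258.28°

258.3°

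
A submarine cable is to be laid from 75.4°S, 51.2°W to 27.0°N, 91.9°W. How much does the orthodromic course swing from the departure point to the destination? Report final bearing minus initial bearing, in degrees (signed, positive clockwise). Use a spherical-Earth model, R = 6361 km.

Initial bearing θ₁ = atan2(sin Δλ cos φ₂, cos φ₁ sin φ₂ − sin φ₁ cos φ₂ cos Δλ) = 322.90°
Final bearing θ₂ = (initial bearing from the destination back to the start) + 180° = 350.17°
Δθ = θ₂ − θ₁ = +27.3°

+27.3°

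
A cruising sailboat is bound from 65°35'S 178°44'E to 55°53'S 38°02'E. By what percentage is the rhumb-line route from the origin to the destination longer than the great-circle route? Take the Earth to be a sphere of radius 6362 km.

25.3%

Great circle: σ = 0.9589 rad → d_gc = Rσ = 6100.4 km
Rhumb: Δφ = +0.1693, Δλ = -2.4557, Δψ = +0.3494, q = Δφ/Δψ = 0.4845 → d_rh = R√(Δφ²+q²Δλ²) = 7646.2 km
Excess = (7646.2 − 6100.4) / 6100.4 = 1545.8 / 6100.4 = 25.34% ≈ 25.3%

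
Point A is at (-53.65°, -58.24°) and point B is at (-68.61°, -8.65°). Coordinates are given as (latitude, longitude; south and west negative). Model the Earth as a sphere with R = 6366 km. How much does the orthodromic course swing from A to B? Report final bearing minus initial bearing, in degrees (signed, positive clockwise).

Initial bearing θ₁ = atan2(sin Δλ cos φ₂, cos φ₁ sin φ₂ − sin φ₁ cos φ₂ cos Δλ) = 142.47°
Final bearing θ₂ = (initial bearing from the destination back to the start) + 180° = 98.07°
Δθ = θ₂ − θ₁ = -44.4°

-44.4°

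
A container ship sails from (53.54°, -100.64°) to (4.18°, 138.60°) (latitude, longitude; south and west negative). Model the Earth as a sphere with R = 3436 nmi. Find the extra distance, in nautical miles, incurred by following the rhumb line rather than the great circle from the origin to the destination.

Great circle: cos σ = sin φ₁ sin φ₂ + cos φ₁ cos φ₂ cos Δλ,  σ = 1.8178 rad → d_gc = 6246.0 nmi
Rhumb line: Δψ = -1.0376, q = Δφ/Δψ = 0.8303, d_rh = R√(Δφ²+q²Δλ²) = 6702.1 nmi
Excess = 6702.1 − 6246.0 = 456.1 ≈ 456 nmi

456 nmi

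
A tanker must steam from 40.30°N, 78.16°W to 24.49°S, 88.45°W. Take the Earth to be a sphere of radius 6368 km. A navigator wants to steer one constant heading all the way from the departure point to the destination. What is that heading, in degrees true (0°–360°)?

188.4°

Meridional parts: M(φ₁)=+0.7698, M(φ₂)=-0.4411 → ΔM = -1.2108;  Δλ = -0.1796 rad
tan C = Δλ / ΔM = +0.1483 → C = 188.44°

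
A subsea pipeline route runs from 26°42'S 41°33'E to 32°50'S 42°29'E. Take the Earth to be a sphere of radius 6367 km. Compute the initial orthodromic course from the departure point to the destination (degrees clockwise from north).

N = sin Δλ·cos φ₂ = +0.0137;  D = cos φ₁ sin φ₂ − sin φ₁ cos φ₂ cos Δλ = -0.1069
initial course = atan2(N, D) = 172.70°

172.7°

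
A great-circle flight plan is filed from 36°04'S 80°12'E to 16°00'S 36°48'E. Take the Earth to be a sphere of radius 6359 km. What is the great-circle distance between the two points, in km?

4814 km

cos σ = sin φ₁ sin φ₂ + cos φ₁ cos φ₂ cos Δλ
      = sin(-36.07°)sin(-16.00°) + cos(-36.07°)cos(-16.00°)cos(-43.40°) = 0.7268
σ = 43.378° → d = Rσ = 6359·0.75709 = 4814 km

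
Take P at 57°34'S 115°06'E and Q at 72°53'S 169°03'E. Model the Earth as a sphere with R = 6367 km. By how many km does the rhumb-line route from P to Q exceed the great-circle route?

90 km

Great circle: cos σ = sin φ₁ sin φ₂ + cos φ₁ cos φ₂ cos Δλ,  σ = 0.4521 rad → d_gc = 2878.6 km
Rhumb line: Δψ = -0.6589, q = Δφ/Δψ = 0.4057, d_rh = R√(Δφ²+q²Δλ²) = 2968.8 km
Excess = 2968.8 − 2878.6 = 90.2 ≈ 90 km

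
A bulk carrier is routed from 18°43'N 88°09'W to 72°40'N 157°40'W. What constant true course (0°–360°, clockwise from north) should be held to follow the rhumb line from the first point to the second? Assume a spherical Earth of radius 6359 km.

Meridional parts: M(φ₁)=+0.3326, M(φ₂)=+1.8811 → ΔM = +1.5484;  Δλ = -1.2133 rad
tan C = Δλ / ΔM = -0.7836 → C = 321.92°

321.9°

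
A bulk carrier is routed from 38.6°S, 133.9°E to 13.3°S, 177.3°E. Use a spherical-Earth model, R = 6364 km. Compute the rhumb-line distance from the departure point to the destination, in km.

5122 km

Δψ = ln[tan(π/4+φ₂/2)/tan(π/4+φ₁/2)] = +0.4971;  Δφ = +0.4416 rad,  Δλ = +0.7575 rad
q = Δφ/Δψ = 0.8883
d = R·√(Δφ² + q²Δλ²) = 6364·0.80482 = 5122 km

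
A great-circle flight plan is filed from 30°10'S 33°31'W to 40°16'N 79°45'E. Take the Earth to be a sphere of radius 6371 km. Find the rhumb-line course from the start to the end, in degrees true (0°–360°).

56.2°

Δψ = ln[tan(π/4+φ₂/2)/tan(π/4+φ₁/2)] = +1.3217
Δλ = +1.9769 rad (taken the short way round)
course = atan2(Δλ, Δψ) = 56.23°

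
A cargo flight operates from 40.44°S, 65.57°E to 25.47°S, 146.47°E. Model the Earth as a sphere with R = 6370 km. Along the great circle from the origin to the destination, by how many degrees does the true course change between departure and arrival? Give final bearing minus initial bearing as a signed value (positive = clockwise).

-50.1°

At departure: θ₁ = atan2(sin Δλ cos φ₂, cos φ₁ sin φ₂ − sin φ₁ cos φ₂ cos Δλ) = 104.75°
At arrival: θ₂ = atan2(sin Δλ cos φ₁, −cos φ₂ sin φ₁ + sin φ₂ cos φ₁ cos Δλ) = 54.61°
Δθ = θ₂ − θ₁ = -50.1°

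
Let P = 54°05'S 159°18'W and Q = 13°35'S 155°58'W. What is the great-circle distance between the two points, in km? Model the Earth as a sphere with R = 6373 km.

cos σ = sin φ₁ sin φ₂ + cos φ₁ cos φ₂ cos Δλ
      = sin(-54.08°)sin(-13.58°) + cos(-54.08°)cos(-13.58°)cos(3.33°) = 0.7594
σ = 40.585° → d = Rσ = 6373·0.70834 = 4514 km

4514 km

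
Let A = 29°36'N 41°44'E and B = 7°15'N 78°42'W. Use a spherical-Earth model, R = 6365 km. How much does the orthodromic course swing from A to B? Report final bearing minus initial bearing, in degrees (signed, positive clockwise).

-58.8°

At departure: θ₁ = atan2(sin Δλ cos φ₂, cos φ₁ sin φ₂ − sin φ₁ cos φ₂ cos Δλ) = 292.71°
At arrival: θ₂ = atan2(sin Δλ cos φ₁, −cos φ₂ sin φ₁ + sin φ₂ cos φ₁ cos Δλ) = 233.96°
Δθ = θ₂ − θ₁ = -58.8°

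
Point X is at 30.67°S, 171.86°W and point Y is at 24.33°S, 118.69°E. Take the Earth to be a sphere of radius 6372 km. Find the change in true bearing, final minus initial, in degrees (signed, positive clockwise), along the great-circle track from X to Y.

At departure: θ₁ = atan2(sin Δλ cos φ₂, cos φ₁ sin φ₂ − sin φ₁ cos φ₂ cos Δλ) = 257.37°
At arrival: θ₂ = atan2(sin Δλ cos φ₁, −cos φ₂ sin φ₁ + sin φ₂ cos φ₁ cos Δλ) = 292.91°
Δθ = θ₂ − θ₁ = +35.5°

+35.5°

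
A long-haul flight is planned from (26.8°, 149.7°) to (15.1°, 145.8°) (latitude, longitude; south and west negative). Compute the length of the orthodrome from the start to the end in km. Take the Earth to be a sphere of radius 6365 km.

Haversine: a = sin²(Δφ/2)+cos φ₁ cos φ₂ sin²(Δλ/2) = 0.01139;  σ = 2·atan2(√a,√(1−a))
σ = 12.251° → d = Rσ = 6365·0.21382 = 1361 km

1361 km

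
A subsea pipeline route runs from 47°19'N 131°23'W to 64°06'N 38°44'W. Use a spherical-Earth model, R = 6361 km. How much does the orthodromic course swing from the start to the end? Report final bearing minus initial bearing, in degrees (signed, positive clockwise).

+82.4°

At departure: θ₁ = atan2(sin Δλ cos φ₂, cos φ₁ sin φ₂ − sin φ₁ cos φ₂ cos Δλ) = 34.93°
At arrival: θ₂ = atan2(sin Δλ cos φ₁, −cos φ₂ sin φ₁ + sin φ₂ cos φ₁ cos Δλ) = 117.28°
Δθ = θ₂ − θ₁ = +82.4°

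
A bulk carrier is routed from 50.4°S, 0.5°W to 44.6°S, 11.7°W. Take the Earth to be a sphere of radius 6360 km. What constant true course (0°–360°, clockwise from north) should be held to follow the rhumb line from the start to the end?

307.5°

Meridional parts: M(φ₁)=-1.0216, M(φ₂)=-0.8715 → ΔM = +0.1501;  Δλ = -0.1955 rad
tan C = Δλ / ΔM = -1.3027 → C = 307.51°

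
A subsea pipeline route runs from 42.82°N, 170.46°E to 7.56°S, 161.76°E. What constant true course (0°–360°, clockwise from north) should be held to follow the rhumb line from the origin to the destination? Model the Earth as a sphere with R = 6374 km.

Meridional parts: M(φ₁)=+0.8286, M(φ₂)=-0.1323 → ΔM = -0.9609;  Δλ = -0.1518 rad
tan C = Δλ / ΔM = +0.1580 → C = 188.98°

189.0°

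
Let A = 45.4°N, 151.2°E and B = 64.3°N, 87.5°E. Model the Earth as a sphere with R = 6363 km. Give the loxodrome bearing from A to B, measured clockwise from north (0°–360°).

297.8°

Δψ = ln[tan(π/4+φ₂/2)/tan(π/4+φ₁/2)] = +0.5866
Δλ = -1.1118 rad (taken the short way round)
course = atan2(Δλ, Δψ) = 297.82°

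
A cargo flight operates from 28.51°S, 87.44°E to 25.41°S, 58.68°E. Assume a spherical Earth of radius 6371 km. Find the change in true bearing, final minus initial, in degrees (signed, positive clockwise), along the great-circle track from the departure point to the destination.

Initial bearing θ₁ = atan2(sin Δλ cos φ₂, cos φ₁ sin φ₂ − sin φ₁ cos φ₂ cos Δλ) = 270.12°
Final bearing θ₂ = (initial bearing from the destination back to the start) + 180° = 283.38°
Δθ = θ₂ − θ₁ = +13.3°

+13.3°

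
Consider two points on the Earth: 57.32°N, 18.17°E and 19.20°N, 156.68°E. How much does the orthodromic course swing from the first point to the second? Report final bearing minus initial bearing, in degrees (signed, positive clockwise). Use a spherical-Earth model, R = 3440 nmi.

Initial bearing θ₁ = atan2(sin Δλ cos φ₂, cos φ₁ sin φ₂ − sin φ₁ cos φ₂ cos Δλ) = 38.99°
Final bearing θ₂ = (initial bearing from the destination back to the start) + 180° = 158.92°
Δθ = θ₂ − θ₁ = +119.9°

+119.9°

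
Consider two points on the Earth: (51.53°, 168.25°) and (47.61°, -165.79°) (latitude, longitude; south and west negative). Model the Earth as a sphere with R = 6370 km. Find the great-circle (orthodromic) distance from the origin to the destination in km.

1911 km

Haversine: a = sin²(Δφ/2)+cos φ₁ cos φ₂ sin²(Δλ/2) = 0.02233;  σ = 2·atan2(√a,√(1−a))
σ = 17.188° → d = Rσ = 6370·0.29998 = 1911 km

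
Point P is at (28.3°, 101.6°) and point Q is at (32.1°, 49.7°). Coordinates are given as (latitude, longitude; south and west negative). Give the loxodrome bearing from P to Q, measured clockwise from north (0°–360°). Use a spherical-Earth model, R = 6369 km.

Meridional parts: M(φ₁)=+0.5153, M(φ₂)=+0.5921 → ΔM = +0.0768;  Δλ = -0.9058 rad
tan C = Δλ / ΔM = -11.8005 → C = 274.84°

274.8°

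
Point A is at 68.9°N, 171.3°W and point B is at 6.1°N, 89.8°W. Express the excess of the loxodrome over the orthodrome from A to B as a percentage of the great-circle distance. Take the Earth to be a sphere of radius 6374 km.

4.2%

Great circle: σ = 1.4182 rad → d_gc = Rσ = 9039.3 km
Rhumb: Δφ = -1.0961, Δλ = +1.4224, Δψ = -1.5740, q = Δφ/Δψ = 0.6963 → d_rh = R√(Δφ²+q²Δλ²) = 9416.4 km
Excess = (9416.4 − 9039.3) / 9039.3 = 377.1 / 9039.3 = 4.17% ≈ 4.2%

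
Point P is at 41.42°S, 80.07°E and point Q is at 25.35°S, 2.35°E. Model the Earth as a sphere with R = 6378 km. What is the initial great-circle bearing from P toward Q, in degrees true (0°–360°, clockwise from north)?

θ = atan2( sin Δλ·cos φ₂ ,  cos φ₁ sin φ₂ − sin φ₁ cos φ₂ cos Δλ )
  = atan2(-0.8830, -0.1939) = 257.62°

257.6°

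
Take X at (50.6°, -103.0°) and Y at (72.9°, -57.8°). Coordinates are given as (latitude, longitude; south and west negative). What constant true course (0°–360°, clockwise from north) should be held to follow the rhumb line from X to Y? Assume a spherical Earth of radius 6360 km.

Δψ = ln[tan(π/4+φ₂/2)/tan(π/4+φ₁/2)] = +0.8678
Δλ = +0.7889 rad (taken the short way round)
course = atan2(Δλ, Δψ) = 42.27°

42.3°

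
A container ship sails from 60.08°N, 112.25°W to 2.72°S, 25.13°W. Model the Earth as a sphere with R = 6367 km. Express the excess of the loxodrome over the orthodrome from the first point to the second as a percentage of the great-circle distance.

3.3%

Great circle: σ = 1.5869 rad → d_gc = Rσ = 10103.8 km
Rhumb: Δφ = -1.0961, Δλ = +1.5205, Δψ = -1.3672, q = Δφ/Δψ = 0.8017 → d_rh = R√(Δφ²+q²Δλ²) = 10437.2 km
Excess = (10437.2 − 10103.8) / 10103.8 = 333.4 / 10103.8 = 3.30% ≈ 3.3%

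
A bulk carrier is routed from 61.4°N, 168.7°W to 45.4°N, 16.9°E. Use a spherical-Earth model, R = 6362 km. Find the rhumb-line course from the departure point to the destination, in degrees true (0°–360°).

Meridional parts: M(φ₁)=+1.3669, M(φ₂)=+0.8913 → ΔM = -0.4756;  Δλ = -3.0439 rad
tan C = Δλ / ΔM = +6.3998 → C = 261.12°

261.1°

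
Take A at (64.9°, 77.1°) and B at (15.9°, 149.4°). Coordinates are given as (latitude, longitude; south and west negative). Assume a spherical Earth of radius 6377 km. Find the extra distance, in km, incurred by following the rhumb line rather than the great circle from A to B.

Great circle: cos σ = sin φ₁ sin φ₂ + cos φ₁ cos φ₂ cos Δλ,  σ = 1.1895 rad → d_gc = 7585.4 km
Rhumb line: Δψ = -1.2212, q = Δφ/Δψ = 0.7003, d_rh = R√(Δφ²+q²Δλ²) = 7842.2 km
Excess = 7842.2 − 7585.4 = 256.8 ≈ 257 km

257 km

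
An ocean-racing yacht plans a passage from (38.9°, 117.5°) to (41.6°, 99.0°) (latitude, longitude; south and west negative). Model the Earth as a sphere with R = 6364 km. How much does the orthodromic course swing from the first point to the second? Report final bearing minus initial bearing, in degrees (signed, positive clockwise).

At departure: θ₁ = atan2(sin Δλ cos φ₂, cos φ₁ sin φ₂ − sin φ₁ cos φ₂ cos Δλ) = 286.74°
At arrival: θ₂ = atan2(sin Δλ cos φ₁, −cos φ₂ sin φ₁ + sin φ₂ cos φ₁ cos Δλ) = 274.72°
Δθ = θ₂ − θ₁ = -12.0°

-12.0°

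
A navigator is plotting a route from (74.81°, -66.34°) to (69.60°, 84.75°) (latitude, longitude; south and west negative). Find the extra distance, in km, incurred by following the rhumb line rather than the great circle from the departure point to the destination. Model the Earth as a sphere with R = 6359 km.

Great circle: cos σ = sin φ₁ sin φ₂ + cos φ₁ cos φ₂ cos Δλ,  σ = 0.6013 rad → d_gc = 3823.9 km
Rhumb line: Δψ = -0.2997, q = Δφ/Δψ = 0.3035, d_rh = R√(Δφ²+q²Δλ²) = 5121.2 km
Excess = 5121.2 − 3823.9 = 1297.3 ≈ 1297 km

1297 km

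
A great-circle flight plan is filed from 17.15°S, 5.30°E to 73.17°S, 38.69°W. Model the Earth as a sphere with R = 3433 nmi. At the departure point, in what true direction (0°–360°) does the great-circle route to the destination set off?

193.3°

N = sin Δλ·cos φ₂ = -0.2011;  D = cos φ₁ sin φ₂ − sin φ₁ cos φ₂ cos Δλ = -0.8532
initial course = atan2(N, D) = 193.26°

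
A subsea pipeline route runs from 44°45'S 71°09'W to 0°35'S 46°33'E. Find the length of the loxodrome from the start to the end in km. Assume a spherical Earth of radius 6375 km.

Δψ = ln[tan(π/4+φ₂/2)/tan(π/4+φ₁/2)] = +0.8650;  Δφ = +0.7709 rad,  Δλ = +2.0543 rad
q = Δφ/Δψ = 0.8911
d = R·√(Δφ² + q²Δλ²) = 6375·1.98628 = 12663 km

12663 km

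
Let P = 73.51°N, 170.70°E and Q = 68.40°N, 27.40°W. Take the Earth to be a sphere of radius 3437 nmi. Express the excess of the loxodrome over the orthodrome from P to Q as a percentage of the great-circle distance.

40.3%

Great circle: σ = 0.6564 rad → d_gc = Rσ = 2255.9 nmi
Rhumb: Δφ = -0.0892, Δλ = +2.8257, Δψ = -0.2749, q = Δφ/Δψ = 0.3244 → d_rh = R√(Δφ²+q²Δλ²) = 3165.2 nmi
Excess = (3165.2 − 2255.9) / 2255.9 = 909.3 / 2255.9 = 40.31% ≈ 40.3%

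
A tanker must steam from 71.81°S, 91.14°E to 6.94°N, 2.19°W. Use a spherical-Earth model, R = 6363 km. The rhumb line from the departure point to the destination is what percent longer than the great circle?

5.0%

Great circle: σ = 1.7040 rad → d_gc = Rσ = 10842.4 km
Rhumb: Δφ = +1.3744, Δλ = -1.6289, Δψ = +1.9535, q = Δφ/Δψ = 0.7036 → d_rh = R√(Δφ²+q²Δλ²) = 11387.1 km
Excess = (11387.1 − 10842.4) / 10842.4 = 544.7 / 10842.4 = 5.02% ≈ 5.0%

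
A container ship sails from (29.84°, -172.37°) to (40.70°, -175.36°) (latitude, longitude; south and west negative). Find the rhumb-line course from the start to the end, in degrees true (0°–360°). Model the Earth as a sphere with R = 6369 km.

347.4°

Meridional parts: M(φ₁)=+0.5461, M(φ₂)=+0.7789 → ΔM = +0.2329;  Δλ = -0.0522 rad
tan C = Δλ / ΔM = -0.2241 → C = 347.37°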